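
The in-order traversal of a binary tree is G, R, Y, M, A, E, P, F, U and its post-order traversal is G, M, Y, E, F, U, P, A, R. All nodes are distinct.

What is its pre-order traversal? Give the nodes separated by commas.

R, G, A, Y, M, P, E, U, F

The last element of post-order is the root; it splits in-order into left and right subtrees.
Root R: left subtree has 1 node {G}, right has 7 {Y, M, A, E, P, F, U}.
  Root A: left subtree has 2 nodes {Y, M}, right has 4 {E, P, F, U}.
    Root Y: left subtree has 0 nodes { }, right has 1 {M}.
    Root P: left subtree has 1 node {E}, right has 2 {F, U}.
      Root U: left subtree has 1 node {F}, right has 0 { }.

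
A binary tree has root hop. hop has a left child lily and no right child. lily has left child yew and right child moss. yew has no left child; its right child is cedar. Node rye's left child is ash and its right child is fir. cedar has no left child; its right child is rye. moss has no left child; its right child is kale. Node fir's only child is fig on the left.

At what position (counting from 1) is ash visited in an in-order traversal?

3

In-order visits the left subtree, then the node, then the right subtree.
At hop: go left to lily.
  At lily: go left to yew.
    At yew: no left child.
    Visit yew.
    At yew: go right to cedar.
      At cedar: no left child.
      Visit cedar.
      At cedar: go right to rye.
        At rye: go left to ash.
          ash is a leaf — visit ash.
        Visit rye.
        At rye: go right to fir.
          At fir: go left to fig.
            fig is a leaf — visit fig.
          Visit fir.
          At fir: no right child.
  Visit lily.
  At lily: go right to moss.
    At moss: no left child.
    Visit moss.
    At moss: go right to kale.
      kale is a leaf — visit kale.
Visit hop.
At hop: no right child.
Full in-order sequence: yew, cedar, ash, rye, fig, fir, lily, moss, kale, hop.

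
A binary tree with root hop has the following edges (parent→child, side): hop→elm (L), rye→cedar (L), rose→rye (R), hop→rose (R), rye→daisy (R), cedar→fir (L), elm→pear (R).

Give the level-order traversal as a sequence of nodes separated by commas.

hop, elm, rose, pear, rye, cedar, daisy, fir

Level-order visits nodes level by level from the root, left to right within each level.
Level 0: hop
Level 1: elm, rose
Level 2: pear, rye
Level 3: cedar, daisy
Level 4: fir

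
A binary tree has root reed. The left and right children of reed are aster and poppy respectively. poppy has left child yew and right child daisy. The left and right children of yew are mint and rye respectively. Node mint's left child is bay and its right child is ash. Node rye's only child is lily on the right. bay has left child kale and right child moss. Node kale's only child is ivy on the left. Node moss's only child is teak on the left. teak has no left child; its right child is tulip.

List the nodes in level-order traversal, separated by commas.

reed, aster, poppy, yew, daisy, mint, rye, bay, ash, lily, kale, moss, ivy, teak, tulip

Level-order visits nodes level by level from the root, left to right within each level.
Level 0: reed
Level 1: aster, poppy
Level 2: yew, daisy
Level 3: mint, rye
Level 4: bay, ash, lily
Level 5: kale, moss
Level 6: ivy, teak
Level 7: tulip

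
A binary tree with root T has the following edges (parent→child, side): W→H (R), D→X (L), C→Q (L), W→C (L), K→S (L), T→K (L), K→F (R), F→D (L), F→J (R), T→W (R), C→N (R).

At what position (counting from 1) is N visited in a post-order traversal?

8

Post-order visits the left subtree, then the right subtree, then the node.
At T: go left to K.
  At K: go left to S.
    S is a leaf — visit S.
  At K: go right to F.
    At F: go left to D.
      At D: go left to X.
        X is a leaf — visit X.
      At D: no right child.
      Visit D.
    At F: go right to J.
      J is a leaf — visit J.
    Visit F.
  Visit K.
At T: go right to W.
  At W: go left to C.
    At C: go left to Q.
      Q is a leaf — visit Q.
    At C: go right to N.
      N is a leaf — visit N.
    Visit C.
  At W: go right to H.
    H is a leaf — visit H.
  Visit W.
Visit T.
Full post-order sequence: S, X, D, J, F, K, Q, N, C, H, W, T.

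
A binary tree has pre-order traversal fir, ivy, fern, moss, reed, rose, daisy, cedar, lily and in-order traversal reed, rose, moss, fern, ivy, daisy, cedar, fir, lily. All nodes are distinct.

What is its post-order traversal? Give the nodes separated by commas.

The first element of pre-order is the root; it splits in-order into left and right subtrees.
Root fir: left subtree has 7 nodes {reed, rose, moss, fern, ivy, daisy, cedar}, right has 1 {lily}.
  Root ivy: left subtree has 4 nodes {reed, rose, moss, fern}, right has 2 {daisy, cedar}.
    Root fern: left subtree has 3 nodes {reed, rose, moss}, right has 0 { }.
      Root moss: left subtree has 2 nodes {reed, rose}, right has 0 { }.
        Root reed: left subtree has 0 nodes { }, right has 1 {rose}.
    Root daisy: left subtree has 0 nodes { }, right has 1 {cedar}.

rose, reed, moss, fern, cedar, daisy, ivy, lily, fir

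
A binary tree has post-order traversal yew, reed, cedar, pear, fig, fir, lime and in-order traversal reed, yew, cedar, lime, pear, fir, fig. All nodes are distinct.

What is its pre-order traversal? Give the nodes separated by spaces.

The last element of post-order is the root; it splits in-order into left and right subtrees.
Root lime: left subtree has 3 nodes {reed, yew, cedar}, right has 3 {pear, fir, fig}.
  Root cedar: left subtree has 2 nodes {reed, yew}, right has 0 { }.
    Root reed: left subtree has 0 nodes { }, right has 1 {yew}.
  Root fir: left subtree has 1 node {pear}, right has 1 {fig}.

lime cedar reed yew fir pear fig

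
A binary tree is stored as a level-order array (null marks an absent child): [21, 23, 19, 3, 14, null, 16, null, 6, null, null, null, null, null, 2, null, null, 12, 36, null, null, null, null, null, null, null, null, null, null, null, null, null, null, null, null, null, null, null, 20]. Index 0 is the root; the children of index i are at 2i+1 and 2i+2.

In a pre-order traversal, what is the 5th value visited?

12

Pre-order visits the node, then its left subtree, then its right subtree.
Visit 21.
At 21: go left to 23.
  Visit 23.
  At 23: go left to 3.
    Visit 3.
    At 3: no left child.
    At 3: go right to 6.
      Visit 6.
      At 6: go left to 12.
        12 is a leaf — visit 12.
      At 6: go right to 36.
        Visit 36.
        At 36: no left child.
        At 36: go right to 20.
          20 is a leaf — visit 20.
  At 23: go right to 14.
    14 is a leaf — visit 14.
At 21: go right to 19.
  Visit 19.
  At 19: no left child.
  At 19: go right to 16.
    Visit 16.
    At 16: no left child.
    At 16: go right to 2.
      2 is a leaf — visit 2.
Full pre-order sequence: 21, 23, 3, 6, 12, 36, 20, 14, 19, 16, 2.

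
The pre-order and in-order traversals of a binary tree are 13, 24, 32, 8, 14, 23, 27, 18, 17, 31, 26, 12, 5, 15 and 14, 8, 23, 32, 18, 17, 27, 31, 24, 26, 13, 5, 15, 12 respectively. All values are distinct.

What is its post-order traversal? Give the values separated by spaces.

The first element of pre-order is the root; it splits in-order into left and right subtrees.
Root 13: left subtree has 10 nodes {14, 8, 23, 32, 18, 17, 27, 31, 24, 26}, right has 3 {5, 15, 12}.
  Root 24: left subtree has 8 nodes {14, 8, 23, 32, 18, 17, 27, 31}, right has 1 {26}.
    Root 32: left subtree has 3 nodes {14, 8, 23}, right has 4 {18, 17, 27, 31}.
      Root 8: left subtree has 1 node {14}, right has 1 {23}.
      Root 27: left subtree has 2 nodes {18, 17}, right has 1 {31}.
        Root 18: left subtree has 0 nodes { }, right has 1 {17}.
  Root 12: left subtree has 2 nodes {5, 15}, right has 0 { }.
    Root 5: left subtree has 0 nodes { }, right has 1 {15}.

14 23 8 17 18 31 27 32 26 24 15 5 12 13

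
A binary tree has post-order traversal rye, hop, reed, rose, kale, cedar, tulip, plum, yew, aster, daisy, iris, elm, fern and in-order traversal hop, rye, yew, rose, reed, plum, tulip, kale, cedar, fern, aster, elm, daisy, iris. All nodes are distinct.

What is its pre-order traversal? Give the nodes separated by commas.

fern, yew, hop, rye, plum, rose, reed, tulip, cedar, kale, elm, aster, iris, daisy

The last element of post-order is the root; it splits in-order into left and right subtrees.
Root fern: left subtree has 9 nodes {hop, rye, yew, rose, reed, plum, tulip, kale, cedar}, right has 4 {aster, elm, daisy, iris}.
  Root yew: left subtree has 2 nodes {hop, rye}, right has 6 {rose, reed, plum, tulip, kale, cedar}.
    Root hop: left subtree has 0 nodes { }, right has 1 {rye}.
    Root plum: left subtree has 2 nodes {rose, reed}, right has 3 {tulip, kale, cedar}.
      Root rose: left subtree has 0 nodes { }, right has 1 {reed}.
      Root tulip: left subtree has 0 nodes { }, right has 2 {kale, cedar}.
        Root cedar: left subtree has 1 node {kale}, right has 0 { }.
  Root elm: left subtree has 1 node {aster}, right has 2 {daisy, iris}.
    Root iris: left subtree has 1 node {daisy}, right has 0 { }.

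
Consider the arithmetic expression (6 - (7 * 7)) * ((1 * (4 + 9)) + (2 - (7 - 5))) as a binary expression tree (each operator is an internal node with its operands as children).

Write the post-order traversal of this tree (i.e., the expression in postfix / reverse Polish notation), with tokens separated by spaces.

6 7 7 * - 1 4 9 + * 2 7 5 - - + *

Post-order on an expression tree gives postfix notation: for each operator, emit left operand, right operand, then the operator.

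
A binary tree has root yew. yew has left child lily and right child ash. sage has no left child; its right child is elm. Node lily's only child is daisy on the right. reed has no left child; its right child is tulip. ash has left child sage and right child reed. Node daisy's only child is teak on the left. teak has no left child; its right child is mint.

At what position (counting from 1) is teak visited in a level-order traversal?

Level-order visits nodes level by level from the root, left to right within each level.
Level 0: yew
Level 1: lily, ash
Level 2: daisy, sage, reed
Level 3: teak, elm, tulip
Level 4: mint
Full level-order sequence: yew, lily, ash, daisy, sage, reed, teak, elm, tulip, mint.

7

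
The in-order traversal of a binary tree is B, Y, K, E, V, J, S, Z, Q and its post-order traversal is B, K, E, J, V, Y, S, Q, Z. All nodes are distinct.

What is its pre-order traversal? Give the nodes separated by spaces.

The last element of post-order is the root; it splits in-order into left and right subtrees.
Root Z: left subtree has 7 nodes {B, Y, K, E, V, J, S}, right has 1 {Q}.
  Root S: left subtree has 6 nodes {B, Y, K, E, V, J}, right has 0 { }.
    Root Y: left subtree has 1 node {B}, right has 4 {K, E, V, J}.
      Root V: left subtree has 2 nodes {K, E}, right has 1 {J}.
        Root E: left subtree has 1 node {K}, right has 0 { }.

Z S Y B V E K J Q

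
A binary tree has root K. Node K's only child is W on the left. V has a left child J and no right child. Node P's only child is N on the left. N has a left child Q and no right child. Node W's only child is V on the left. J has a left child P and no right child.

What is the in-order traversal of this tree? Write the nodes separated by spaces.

In-order visits the left subtree, then the node, then the right subtree.
At K: go left to W.
  At W: go left to V.
    At V: go left to J.
      At J: go left to P.
        At P: go left to N.
          At N: go left to Q.
            Q is a leaf — visit Q.
          Visit N.
          At N: no right child.
        Visit P.
        At P: no right child.
      Visit J.
      At J: no right child.
    Visit V.
    At V: no right child.
  Visit W.
  At W: no right child.
Visit K.
At K: no right child.

Q N P J V W K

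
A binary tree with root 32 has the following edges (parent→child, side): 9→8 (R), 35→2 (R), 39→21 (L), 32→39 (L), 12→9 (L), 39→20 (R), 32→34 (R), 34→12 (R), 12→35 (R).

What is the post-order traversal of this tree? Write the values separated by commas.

21, 20, 39, 8, 9, 2, 35, 12, 34, 32

Post-order visits the left subtree, then the right subtree, then the node.
At 32: go left to 39.
  At 39: go left to 21.
    21 is a leaf — visit 21.
  At 39: go right to 20.
    20 is a leaf — visit 20.
  Visit 39.
At 32: go right to 34.
  At 34: no left child.
  At 34: go right to 12.
    At 12: go left to 9.
      At 9: no left child.
      At 9: go right to 8.
        8 is a leaf — visit 8.
      Visit 9.
    At 12: go right to 35.
      At 35: no left child.
      At 35: go right to 2.
        2 is a leaf — visit 2.
      Visit 35.
    Visit 12.
  Visit 34.
Visit 32.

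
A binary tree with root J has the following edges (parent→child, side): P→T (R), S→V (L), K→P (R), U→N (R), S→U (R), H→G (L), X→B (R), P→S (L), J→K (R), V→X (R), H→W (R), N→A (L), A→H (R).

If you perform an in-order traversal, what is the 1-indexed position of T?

In-order visits the left subtree, then the node, then the right subtree.
At J: no left child.
Visit J.
At J: go right to K.
  At K: no left child.
  Visit K.
  At K: go right to P.
    At P: go left to S.
      At S: go left to V.
        At V: no left child.
        Visit V.
        At V: go right to X.
          At X: no left child.
          Visit X.
          At X: go right to B.
            B is a leaf — visit B.
      Visit S.
      At S: go right to U.
        At U: no left child.
        Visit U.
        At U: go right to N.
          At N: go left to A.
            At A: no left child.
            Visit A.
            At A: go right to H.
              At H: go left to G.
                G is a leaf — visit G.
              Visit H.
              At H: go right to W.
                W is a leaf — visit W.
          Visit N.
          At N: no right child.
    Visit P.
    At P: go right to T.
      T is a leaf — visit T.
Full in-order sequence: J, K, V, X, B, S, U, A, G, H, W, N, P, T.

14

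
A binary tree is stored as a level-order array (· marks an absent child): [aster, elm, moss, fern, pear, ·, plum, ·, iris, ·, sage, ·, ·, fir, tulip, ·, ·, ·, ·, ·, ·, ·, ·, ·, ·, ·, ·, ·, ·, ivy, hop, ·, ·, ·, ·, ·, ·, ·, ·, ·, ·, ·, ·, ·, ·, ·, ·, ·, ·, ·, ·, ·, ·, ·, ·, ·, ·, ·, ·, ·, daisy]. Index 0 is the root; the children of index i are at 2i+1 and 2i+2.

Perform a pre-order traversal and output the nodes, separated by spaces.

Pre-order visits the node, then its left subtree, then its right subtree.
Visit aster.
At aster: go left to elm.
  Visit elm.
  At elm: go left to fern.
    Visit fern.
    At fern: no left child.
    At fern: go right to iris.
      iris is a leaf — visit iris.
  At elm: go right to pear.
    Visit pear.
    At pear: no left child.
    At pear: go right to sage.
      sage is a leaf — visit sage.
At aster: go right to moss.
  Visit moss.
  At moss: no left child.
  At moss: go right to plum.
    Visit plum.
    At plum: go left to fir.
      fir is a leaf — visit fir.
    At plum: go right to tulip.
      Visit tulip.
      At tulip: go left to ivy.
        Visit ivy.
        At ivy: no left child.
        At ivy: go right to daisy.
          daisy is a leaf — visit daisy.
      At tulip: go right to hop.
        hop is a leaf — visit hop.

aster elm fern iris pear sage moss plum fir tulip ivy daisy hop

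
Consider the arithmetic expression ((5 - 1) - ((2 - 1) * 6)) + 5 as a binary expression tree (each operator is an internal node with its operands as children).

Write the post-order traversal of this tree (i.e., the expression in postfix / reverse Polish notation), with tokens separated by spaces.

5 1 - 2 1 - 6 * - 5 +

Post-order on an expression tree gives postfix notation: for each operator, emit left operand, right operand, then the operator.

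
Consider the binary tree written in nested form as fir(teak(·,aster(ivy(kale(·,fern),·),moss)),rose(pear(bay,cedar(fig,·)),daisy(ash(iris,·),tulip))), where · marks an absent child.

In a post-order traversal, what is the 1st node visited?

Post-order visits the left subtree, then the right subtree, then the node.
At fir: go left to teak.
  At teak: no left child.
  At teak: go right to aster.
    At aster: go left to ivy.
      At ivy: go left to kale.
        At kale: no left child.
        At kale: go right to fern.
          fern is a leaf — visit fern.
        Visit kale.
      At ivy: no right child.
      Visit ivy.
    At aster: go right to moss.
      moss is a leaf — visit moss.
    Visit aster.
  Visit teak.
At fir: go right to rose.
  At rose: go left to pear.
    At pear: go left to bay.
      bay is a leaf — visit bay.
    At pear: go right to cedar.
      At cedar: go left to fig.
        fig is a leaf — visit fig.
      At cedar: no right child.
      Visit cedar.
    Visit pear.
  At rose: go right to daisy.
    At daisy: go left to ash.
      At ash: go left to iris.
        iris is a leaf — visit iris.
      At ash: no right child.
      Visit ash.
    At daisy: go right to tulip.
      tulip is a leaf — visit tulip.
    Visit daisy.
  Visit rose.
Visit fir.
Full post-order sequence: fern, kale, ivy, moss, aster, teak, bay, fig, cedar, pear, iris, ash, tulip, daisy, rose, fir.

fern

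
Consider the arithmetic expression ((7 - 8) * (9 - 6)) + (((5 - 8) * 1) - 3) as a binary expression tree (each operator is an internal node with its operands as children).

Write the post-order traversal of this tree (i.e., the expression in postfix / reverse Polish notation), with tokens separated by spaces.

7 8 - 9 6 - * 5 8 - 1 * 3 - +

Post-order on an expression tree gives postfix notation: for each operator, emit left operand, right operand, then the operator.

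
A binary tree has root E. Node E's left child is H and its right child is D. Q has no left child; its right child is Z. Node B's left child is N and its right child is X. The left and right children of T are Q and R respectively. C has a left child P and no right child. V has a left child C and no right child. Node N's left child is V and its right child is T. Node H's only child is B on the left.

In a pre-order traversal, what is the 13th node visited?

D

Pre-order visits the node, then its left subtree, then its right subtree.
Visit E.
At E: go left to H.
  Visit H.
  At H: go left to B.
    Visit B.
    At B: go left to N.
      Visit N.
      At N: go left to V.
        Visit V.
        At V: go left to C.
          Visit C.
          At C: go left to P.
            P is a leaf — visit P.
          At C: no right child.
        At V: no right child.
      At N: go right to T.
        Visit T.
        At T: go left to Q.
          Visit Q.
          At Q: no left child.
          At Q: go right to Z.
            Z is a leaf — visit Z.
        At T: go right to R.
          R is a leaf — visit R.
    At B: go right to X.
      X is a leaf — visit X.
  At H: no right child.
At E: go right to D.
  D is a leaf — visit D.
Full pre-order sequence: E, H, B, N, V, C, P, T, Q, Z, R, X, D.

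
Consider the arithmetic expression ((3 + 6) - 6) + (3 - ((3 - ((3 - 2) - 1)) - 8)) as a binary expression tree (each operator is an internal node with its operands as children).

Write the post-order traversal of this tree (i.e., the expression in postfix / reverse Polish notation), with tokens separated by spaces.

3 6 + 6 - 3 3 3 2 - 1 - - 8 - - +

Post-order on an expression tree gives postfix notation: for each operator, emit left operand, right operand, then the operator.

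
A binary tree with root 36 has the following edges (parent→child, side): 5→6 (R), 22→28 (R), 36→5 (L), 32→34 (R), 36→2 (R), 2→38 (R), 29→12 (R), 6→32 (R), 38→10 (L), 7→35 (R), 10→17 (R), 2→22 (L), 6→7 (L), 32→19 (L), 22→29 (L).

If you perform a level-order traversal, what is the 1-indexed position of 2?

Level-order visits nodes level by level from the root, left to right within each level.
Level 0: 36
Level 1: 5, 2
Level 2: 6, 22, 38
Level 3: 7, 32, 29, 28, 10
Level 4: 35, 19, 34, 12, 17
Full level-order sequence: 36, 5, 2, 6, 22, 38, 7, 32, 29, 28, 10, 35, 19, 34, 12, 17.

3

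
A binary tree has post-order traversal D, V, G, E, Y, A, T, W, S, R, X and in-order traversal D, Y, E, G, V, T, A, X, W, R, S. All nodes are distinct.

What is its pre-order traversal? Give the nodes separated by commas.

X, T, Y, D, E, G, V, A, R, W, S

The last element of post-order is the root; it splits in-order into left and right subtrees.
Root X: left subtree has 7 nodes {D, Y, E, G, V, T, A}, right has 3 {W, R, S}.
  Root T: left subtree has 5 nodes {D, Y, E, G, V}, right has 1 {A}.
    Root Y: left subtree has 1 node {D}, right has 3 {E, G, V}.
      Root E: left subtree has 0 nodes { }, right has 2 {G, V}.
        Root G: left subtree has 0 nodes { }, right has 1 {V}.
  Root R: left subtree has 1 node {W}, right has 1 {S}.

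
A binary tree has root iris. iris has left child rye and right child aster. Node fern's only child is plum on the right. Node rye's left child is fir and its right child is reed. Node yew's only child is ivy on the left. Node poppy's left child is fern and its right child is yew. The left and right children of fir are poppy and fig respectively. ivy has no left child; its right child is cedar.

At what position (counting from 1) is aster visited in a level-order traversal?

Level-order visits nodes level by level from the root, left to right within each level.
Level 0: iris
Level 1: rye, aster
Level 2: fir, reed
Level 3: poppy, fig
Level 4: fern, yew
Level 5: plum, ivy
Level 6: cedar
Full level-order sequence: iris, rye, aster, fir, reed, poppy, fig, fern, yew, plum, ivy, cedar.

3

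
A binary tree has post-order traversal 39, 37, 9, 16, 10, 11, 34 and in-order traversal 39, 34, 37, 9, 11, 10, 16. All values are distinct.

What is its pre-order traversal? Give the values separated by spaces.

The last element of post-order is the root; it splits in-order into left and right subtrees.
Root 34: left subtree has 1 node {39}, right has 5 {37, 9, 11, 10, 16}.
  Root 11: left subtree has 2 nodes {37, 9}, right has 2 {10, 16}.
    Root 9: left subtree has 1 node {37}, right has 0 { }.
    Root 10: left subtree has 0 nodes { }, right has 1 {16}.

34 39 11 9 37 10 16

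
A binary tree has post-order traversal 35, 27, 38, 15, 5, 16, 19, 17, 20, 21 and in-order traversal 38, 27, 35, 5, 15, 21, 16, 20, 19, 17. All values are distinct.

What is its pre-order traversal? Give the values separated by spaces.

The last element of post-order is the root; it splits in-order into left and right subtrees.
Root 21: left subtree has 5 nodes {38, 27, 35, 5, 15}, right has 4 {16, 20, 19, 17}.
  Root 5: left subtree has 3 nodes {38, 27, 35}, right has 1 {15}.
    Root 38: left subtree has 0 nodes { }, right has 2 {27, 35}.
      Root 27: left subtree has 0 nodes { }, right has 1 {35}.
  Root 20: left subtree has 1 node {16}, right has 2 {19, 17}.
    Root 17: left subtree has 1 node {19}, right has 0 { }.

21 5 38 27 35 15 20 16 17 19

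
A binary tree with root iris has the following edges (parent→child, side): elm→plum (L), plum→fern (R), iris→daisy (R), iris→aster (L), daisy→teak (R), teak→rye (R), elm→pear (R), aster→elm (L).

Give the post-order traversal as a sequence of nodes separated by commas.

fern, plum, pear, elm, aster, rye, teak, daisy, iris

Post-order visits the left subtree, then the right subtree, then the node.
At iris: go left to aster.
  At aster: go left to elm.
    At elm: go left to plum.
      At plum: no left child.
      At plum: go right to fern.
        fern is a leaf — visit fern.
      Visit plum.
    At elm: go right to pear.
      pear is a leaf — visit pear.
    Visit elm.
  At aster: no right child.
  Visit aster.
At iris: go right to daisy.
  At daisy: no left child.
  At daisy: go right to teak.
    At teak: no left child.
    At teak: go right to rye.
      rye is a leaf — visit rye.
    Visit teak.
  Visit daisy.
Visit iris.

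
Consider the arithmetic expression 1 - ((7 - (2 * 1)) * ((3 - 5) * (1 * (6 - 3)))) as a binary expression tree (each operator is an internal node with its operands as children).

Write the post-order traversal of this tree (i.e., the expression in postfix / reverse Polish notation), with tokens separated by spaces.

1 7 2 1 * - 3 5 - 1 6 3 - * * * -

Post-order on an expression tree gives postfix notation: for each operator, emit left operand, right operand, then the operator.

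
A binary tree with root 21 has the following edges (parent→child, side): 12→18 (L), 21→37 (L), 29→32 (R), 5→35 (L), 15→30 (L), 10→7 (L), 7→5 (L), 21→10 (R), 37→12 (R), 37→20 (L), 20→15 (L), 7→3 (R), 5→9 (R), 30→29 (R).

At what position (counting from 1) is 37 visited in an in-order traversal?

6

In-order visits the left subtree, then the node, then the right subtree.
At 21: go left to 37.
  At 37: go left to 20.
    At 20: go left to 15.
      At 15: go left to 30.
        At 30: no left child.
        Visit 30.
        At 30: go right to 29.
          At 29: no left child.
          Visit 29.
          At 29: go right to 32.
            32 is a leaf — visit 32.
      Visit 15.
      At 15: no right child.
    Visit 20.
    At 20: no right child.
  Visit 37.
  At 37: go right to 12.
    At 12: go left to 18.
      18 is a leaf — visit 18.
    Visit 12.
    At 12: no right child.
Visit 21.
At 21: go right to 10.
  At 10: go left to 7.
    At 7: go left to 5.
      At 5: go left to 35.
        35 is a leaf — visit 35.
      Visit 5.
      At 5: go right to 9.
        9 is a leaf — visit 9.
    Visit 7.
    At 7: go right to 3.
      3 is a leaf — visit 3.
  Visit 10.
  At 10: no right child.
Full in-order sequence: 30, 29, 32, 15, 20, 37, 18, 12, 21, 35, 5, 9, 7, 3, 10.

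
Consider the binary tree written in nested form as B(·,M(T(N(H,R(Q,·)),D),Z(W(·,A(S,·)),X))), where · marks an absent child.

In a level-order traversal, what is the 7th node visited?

W

Level-order visits nodes level by level from the root, left to right within each level.
Level 0: B
Level 1: M
Level 2: T, Z
Level 3: N, D, W, X
Level 4: H, R, A
Level 5: Q, S
Full level-order sequence: B, M, T, Z, N, D, W, X, H, R, A, Q, S.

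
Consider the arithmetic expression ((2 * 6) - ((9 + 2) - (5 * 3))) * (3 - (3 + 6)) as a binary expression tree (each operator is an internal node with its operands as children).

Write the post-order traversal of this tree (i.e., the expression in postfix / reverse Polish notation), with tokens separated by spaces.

Post-order on an expression tree gives postfix notation: for each operator, emit left operand, right operand, then the operator.

2 6 * 9 2 + 5 3 * - - 3 3 6 + - *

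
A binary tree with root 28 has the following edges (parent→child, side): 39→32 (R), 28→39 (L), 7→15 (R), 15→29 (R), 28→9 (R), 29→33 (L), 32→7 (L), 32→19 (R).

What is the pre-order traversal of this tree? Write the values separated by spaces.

28 39 32 7 15 29 33 19 9

Pre-order visits the node, then its left subtree, then its right subtree.
Visit 28.
At 28: go left to 39.
  Visit 39.
  At 39: no left child.
  At 39: go right to 32.
    Visit 32.
    At 32: go left to 7.
      Visit 7.
      At 7: no left child.
      At 7: go right to 15.
        Visit 15.
        At 15: no left child.
        At 15: go right to 29.
          Visit 29.
          At 29: go left to 33.
            33 is a leaf — visit 33.
          At 29: no right child.
    At 32: go right to 19.
      19 is a leaf — visit 19.
At 28: go right to 9.
  9 is a leaf — visit 9.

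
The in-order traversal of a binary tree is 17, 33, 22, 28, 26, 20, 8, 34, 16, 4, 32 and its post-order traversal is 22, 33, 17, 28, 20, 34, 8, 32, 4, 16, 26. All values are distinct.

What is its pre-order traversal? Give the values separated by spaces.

26 28 17 33 22 16 8 20 34 4 32

The last element of post-order is the root; it splits in-order into left and right subtrees.
Root 26: left subtree has 4 nodes {17, 33, 22, 28}, right has 6 {20, 8, 34, 16, 4, 32}.
  Root 28: left subtree has 3 nodes {17, 33, 22}, right has 0 { }.
    Root 17: left subtree has 0 nodes { }, right has 2 {33, 22}.
      Root 33: left subtree has 0 nodes { }, right has 1 {22}.
  Root 16: left subtree has 3 nodes {20, 8, 34}, right has 2 {4, 32}.
    Root 8: left subtree has 1 node {20}, right has 1 {34}.
    Root 4: left subtree has 0 nodes { }, right has 1 {32}.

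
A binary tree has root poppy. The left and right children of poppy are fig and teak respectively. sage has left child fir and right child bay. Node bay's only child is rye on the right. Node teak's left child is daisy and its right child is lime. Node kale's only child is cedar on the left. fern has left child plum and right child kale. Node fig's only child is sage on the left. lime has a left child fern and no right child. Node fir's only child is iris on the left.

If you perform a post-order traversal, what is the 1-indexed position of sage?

Post-order visits the left subtree, then the right subtree, then the node.
At poppy: go left to fig.
  At fig: go left to sage.
    At sage: go left to fir.
      At fir: go left to iris.
        iris is a leaf — visit iris.
      At fir: no right child.
      Visit fir.
    At sage: go right to bay.
      At bay: no left child.
      At bay: go right to rye.
        rye is a leaf — visit rye.
      Visit bay.
    Visit sage.
  At fig: no right child.
  Visit fig.
At poppy: go right to teak.
  At teak: go left to daisy.
    daisy is a leaf — visit daisy.
  At teak: go right to lime.
    At lime: go left to fern.
      At fern: go left to plum.
        plum is a leaf — visit plum.
      At fern: go right to kale.
        At kale: go left to cedar.
          cedar is a leaf — visit cedar.
        At kale: no right child.
        Visit kale.
      Visit fern.
    At lime: no right child.
    Visit lime.
  Visit teak.
Visit poppy.
Full post-order sequence: iris, fir, rye, bay, sage, fig, daisy, plum, cedar, kale, fern, lime, teak, poppy.

5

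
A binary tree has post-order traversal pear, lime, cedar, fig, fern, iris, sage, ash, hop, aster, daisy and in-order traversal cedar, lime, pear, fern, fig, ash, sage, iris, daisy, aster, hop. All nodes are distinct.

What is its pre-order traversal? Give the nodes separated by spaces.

daisy ash fern cedar lime pear fig sage iris aster hop

The last element of post-order is the root; it splits in-order into left and right subtrees.
Root daisy: left subtree has 8 nodes {cedar, lime, pear, fern, fig, ash, sage, iris}, right has 2 {aster, hop}.
  Root ash: left subtree has 5 nodes {cedar, lime, pear, fern, fig}, right has 2 {sage, iris}.
    Root fern: left subtree has 3 nodes {cedar, lime, pear}, right has 1 {fig}.
      Root cedar: left subtree has 0 nodes { }, right has 2 {lime, pear}.
        Root lime: left subtree has 0 nodes { }, right has 1 {pear}.
    Root sage: left subtree has 0 nodes { }, right has 1 {iris}.
  Root aster: left subtree has 0 nodes { }, right has 1 {hop}.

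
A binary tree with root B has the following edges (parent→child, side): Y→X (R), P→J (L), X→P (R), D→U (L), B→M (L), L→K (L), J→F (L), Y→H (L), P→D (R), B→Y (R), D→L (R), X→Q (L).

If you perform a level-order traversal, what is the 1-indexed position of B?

Level-order visits nodes level by level from the root, left to right within each level.
Level 0: B
Level 1: M, Y
Level 2: H, X
Level 3: Q, P
Level 4: J, D
Level 5: F, U, L
Level 6: K
Full level-order sequence: B, M, Y, H, X, Q, P, J, D, F, U, L, K.

1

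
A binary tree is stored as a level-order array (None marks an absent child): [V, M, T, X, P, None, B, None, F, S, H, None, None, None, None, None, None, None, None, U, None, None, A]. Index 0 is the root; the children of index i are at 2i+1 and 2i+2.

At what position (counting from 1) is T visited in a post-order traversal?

10

Post-order visits the left subtree, then the right subtree, then the node.
At V: go left to M.
  At M: go left to X.
    At X: no left child.
    At X: go right to F.
      F is a leaf — visit F.
    Visit X.
  At M: go right to P.
    At P: go left to S.
      At S: go left to U.
        U is a leaf — visit U.
      At S: no right child.
      Visit S.
    At P: go right to H.
      At H: no left child.
      At H: go right to A.
        A is a leaf — visit A.
      Visit H.
    Visit P.
  Visit M.
At V: go right to T.
  At T: no left child.
  At T: go right to B.
    B is a leaf — visit B.
  Visit T.
Visit V.
Full post-order sequence: F, X, U, S, A, H, P, M, B, T, V.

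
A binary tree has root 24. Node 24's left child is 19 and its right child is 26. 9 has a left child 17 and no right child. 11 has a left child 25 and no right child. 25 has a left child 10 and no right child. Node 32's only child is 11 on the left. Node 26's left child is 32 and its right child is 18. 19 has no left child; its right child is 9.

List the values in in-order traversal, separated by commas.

19, 17, 9, 24, 10, 25, 11, 32, 26, 18

In-order visits the left subtree, then the node, then the right subtree.
At 24: go left to 19.
  At 19: no left child.
  Visit 19.
  At 19: go right to 9.
    At 9: go left to 17.
      17 is a leaf — visit 17.
    Visit 9.
    At 9: no right child.
Visit 24.
At 24: go right to 26.
  At 26: go left to 32.
    At 32: go left to 11.
      At 11: go left to 25.
        At 25: go left to 10.
          10 is a leaf — visit 10.
        Visit 25.
        At 25: no right child.
      Visit 11.
      At 11: no right child.
    Visit 32.
    At 32: no right child.
  Visit 26.
  At 26: go right to 18.
    18 is a leaf — visit 18.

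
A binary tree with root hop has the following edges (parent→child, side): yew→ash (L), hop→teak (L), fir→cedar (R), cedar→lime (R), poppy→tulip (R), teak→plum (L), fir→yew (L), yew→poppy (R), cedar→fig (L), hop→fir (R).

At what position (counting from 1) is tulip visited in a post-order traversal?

Post-order visits the left subtree, then the right subtree, then the node.
At hop: go left to teak.
  At teak: go left to plum.
    plum is a leaf — visit plum.
  At teak: no right child.
  Visit teak.
At hop: go right to fir.
  At fir: go left to yew.
    At yew: go left to ash.
      ash is a leaf — visit ash.
    At yew: go right to poppy.
      At poppy: no left child.
      At poppy: go right to tulip.
        tulip is a leaf — visit tulip.
      Visit poppy.
    Visit yew.
  At fir: go right to cedar.
    At cedar: go left to fig.
      fig is a leaf — visit fig.
    At cedar: go right to lime.
      lime is a leaf — visit lime.
    Visit cedar.
  Visit fir.
Visit hop.
Full post-order sequence: plum, teak, ash, tulip, poppy, yew, fig, lime, cedar, fir, hop.

4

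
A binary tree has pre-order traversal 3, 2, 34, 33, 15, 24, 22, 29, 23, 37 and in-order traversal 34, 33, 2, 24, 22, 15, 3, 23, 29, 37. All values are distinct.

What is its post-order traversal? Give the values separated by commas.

33, 34, 22, 24, 15, 2, 23, 37, 29, 3

The first element of pre-order is the root; it splits in-order into left and right subtrees.
Root 3: left subtree has 6 nodes {34, 33, 2, 24, 22, 15}, right has 3 {23, 29, 37}.
  Root 2: left subtree has 2 nodes {34, 33}, right has 3 {24, 22, 15}.
    Root 34: left subtree has 0 nodes { }, right has 1 {33}.
    Root 15: left subtree has 2 nodes {24, 22}, right has 0 { }.
      Root 24: left subtree has 0 nodes { }, right has 1 {22}.
  Root 29: left subtree has 1 node {23}, right has 1 {37}.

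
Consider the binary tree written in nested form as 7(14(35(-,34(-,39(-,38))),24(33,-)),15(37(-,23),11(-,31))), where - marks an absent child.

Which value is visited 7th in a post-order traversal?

14

Post-order visits the left subtree, then the right subtree, then the node.
At 7: go left to 14.
  At 14: go left to 35.
    At 35: no left child.
    At 35: go right to 34.
      At 34: no left child.
      At 34: go right to 39.
        At 39: no left child.
        At 39: go right to 38.
          38 is a leaf — visit 38.
        Visit 39.
      Visit 34.
    Visit 35.
  At 14: go right to 24.
    At 24: go left to 33.
      33 is a leaf — visit 33.
    At 24: no right child.
    Visit 24.
  Visit 14.
At 7: go right to 15.
  At 15: go left to 37.
    At 37: no left child.
    At 37: go right to 23.
      23 is a leaf — visit 23.
    Visit 37.
  At 15: go right to 11.
    At 11: no left child.
    At 11: go right to 31.
      31 is a leaf — visit 31.
    Visit 11.
  Visit 15.
Visit 7.
Full post-order sequence: 38, 39, 34, 35, 33, 24, 14, 23, 37, 31, 11, 15, 7.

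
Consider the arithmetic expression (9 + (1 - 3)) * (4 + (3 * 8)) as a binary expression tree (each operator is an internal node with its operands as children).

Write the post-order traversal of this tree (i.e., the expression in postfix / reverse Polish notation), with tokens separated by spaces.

Post-order on an expression tree gives postfix notation: for each operator, emit left operand, right operand, then the operator.

9 1 3 - + 4 3 8 * + *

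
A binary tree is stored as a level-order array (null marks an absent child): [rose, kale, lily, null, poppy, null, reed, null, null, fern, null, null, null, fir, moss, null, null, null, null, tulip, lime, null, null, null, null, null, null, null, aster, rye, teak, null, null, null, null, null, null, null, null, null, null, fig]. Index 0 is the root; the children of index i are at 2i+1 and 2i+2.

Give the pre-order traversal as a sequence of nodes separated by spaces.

Pre-order visits the node, then its left subtree, then its right subtree.
Visit rose.
At rose: go left to kale.
  Visit kale.
  At kale: no left child.
  At kale: go right to poppy.
    Visit poppy.
    At poppy: go left to fern.
      Visit fern.
      At fern: go left to tulip.
        tulip is a leaf — visit tulip.
      At fern: go right to lime.
        Visit lime.
        At lime: go left to fig.
          fig is a leaf — visit fig.
        At lime: no right child.
    At poppy: no right child.
At rose: go right to lily.
  Visit lily.
  At lily: no left child.
  At lily: go right to reed.
    Visit reed.
    At reed: go left to fir.
      Visit fir.
      At fir: no left child.
      At fir: go right to aster.
        aster is a leaf — visit aster.
    At reed: go right to moss.
      Visit moss.
      At moss: go left to rye.
        rye is a leaf — visit rye.
      At moss: go right to teak.
        teak is a leaf — visit teak.

rose kale poppy fern tulip lime fig lily reed fir aster moss rye teak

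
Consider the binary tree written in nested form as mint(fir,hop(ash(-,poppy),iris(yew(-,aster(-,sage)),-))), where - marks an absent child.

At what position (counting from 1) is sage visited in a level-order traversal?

9

Level-order visits nodes level by level from the root, left to right within each level.
Level 0: mint
Level 1: fir, hop
Level 2: ash, iris
Level 3: poppy, yew
Level 4: aster
Level 5: sage
Full level-order sequence: mint, fir, hop, ash, iris, poppy, yew, aster, sage.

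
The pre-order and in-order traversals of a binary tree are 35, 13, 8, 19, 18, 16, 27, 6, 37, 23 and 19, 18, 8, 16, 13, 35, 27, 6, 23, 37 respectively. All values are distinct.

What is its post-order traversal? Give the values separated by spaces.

The first element of pre-order is the root; it splits in-order into left and right subtrees.
Root 35: left subtree has 5 nodes {19, 18, 8, 16, 13}, right has 4 {27, 6, 23, 37}.
  Root 13: left subtree has 4 nodes {19, 18, 8, 16}, right has 0 { }.
    Root 8: left subtree has 2 nodes {19, 18}, right has 1 {16}.
      Root 19: left subtree has 0 nodes { }, right has 1 {18}.
  Root 27: left subtree has 0 nodes { }, right has 3 {6, 23, 37}.
    Root 6: left subtree has 0 nodes { }, right has 2 {23, 37}.
      Root 37: left subtree has 1 node {23}, right has 0 { }.

18 19 16 8 13 23 37 6 27 35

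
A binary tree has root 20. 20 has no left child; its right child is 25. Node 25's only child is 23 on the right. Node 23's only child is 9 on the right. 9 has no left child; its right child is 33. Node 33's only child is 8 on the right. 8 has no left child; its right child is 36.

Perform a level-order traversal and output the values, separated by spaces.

20 25 23 9 33 8 36

Level-order visits nodes level by level from the root, left to right within each level.
Level 0: 20
Level 1: 25
Level 2: 23
Level 3: 9
Level 4: 33
Level 5: 8
Level 6: 36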